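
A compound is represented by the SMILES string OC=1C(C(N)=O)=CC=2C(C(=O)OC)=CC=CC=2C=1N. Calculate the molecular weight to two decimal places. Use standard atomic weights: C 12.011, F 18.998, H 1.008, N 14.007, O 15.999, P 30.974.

260.25 g/mol

First, the molecular formula is C13H12N2O4 (counting implicit H from valence).
  C: 13 × 12.011 = 156.143
  H: 12 × 1.008 = 12.096
  N: 2 × 14.007 = 28.014
  O: 4 × 15.999 = 63.996
Sum: 13×12.011 + 12×1.008 + 2×14.007 + 4×15.999 = 260.249 → 260.25 g/mol.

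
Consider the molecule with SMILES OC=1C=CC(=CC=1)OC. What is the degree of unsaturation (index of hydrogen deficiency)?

Molecular formula: C7H8O2.
DoU = (2C + 2 + N − H − X) / 2, where X is the halogen count and O/S are ignored.
    = (2·7 + 2 + 0 − 8 − 0) / 2 = 8 / 2 = 4.

4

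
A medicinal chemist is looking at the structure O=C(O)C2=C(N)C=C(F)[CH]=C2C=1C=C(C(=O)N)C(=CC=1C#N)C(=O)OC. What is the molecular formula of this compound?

Walk through each heavy atom and fill implicit hydrogens from standard valence (C 4, N 3, O 2, S 2, halogen 1):
  atom 1: O, bond orders sum to 2 (valence 2) → 0 H
  atom 2: C, bond orders sum to 4 (valence 4) → 0 H
  atom 3: O, bond orders sum to 1 (valence 2) → 1 H
  atom 4: C, bond orders sum to 4 (valence 4) → 0 H
  atom 5: C, bond orders sum to 4 (valence 4) → 0 H
  atom 6: N, bond orders sum to 1 (valence 3) → 2 H
  atom 7: C, bond orders sum to 3 (valence 4) → 1 H
  atom 8: C, bond orders sum to 4 (valence 4) → 0 H
  atom 9: F (halogen, monovalent) → 0 H
  atom 10: C with explicit H count 1
  atom 11: C, bond orders sum to 4 (valence 4) → 0 H
  atom 12: C, bond orders sum to 4 (valence 4) → 0 H
  atom 13: C, bond orders sum to 3 (valence 4) → 1 H
  atom 14: C, bond orders sum to 4 (valence 4) → 0 H
  atom 15: C, bond orders sum to 4 (valence 4) → 0 H
  atom 16: O, bond orders sum to 2 (valence 2) → 0 H
  atom 17: N, bond orders sum to 1 (valence 3) → 2 H
  atom 18: C, bond orders sum to 4 (valence 4) → 0 H
  atom 19: C, bond orders sum to 3 (valence 4) → 1 H
  atom 20: C, bond orders sum to 4 (valence 4) → 0 H
  atom 21: C, bond orders sum to 4 (valence 4) → 0 H
  atom 22: N, bond orders sum to 3 (valence 3) → 0 H
  atom 23: C, bond orders sum to 4 (valence 4) → 0 H
  atom 24: O, bond orders sum to 2 (valence 2) → 0 H
  atom 25: O, bond orders sum to 2 (valence 2) → 0 H
  atom 26: C, bond orders sum to 1 (valence 4) → 3 H
Totals → C:17, H:12, F:1, N:3, O:5.

C17H12FN3O5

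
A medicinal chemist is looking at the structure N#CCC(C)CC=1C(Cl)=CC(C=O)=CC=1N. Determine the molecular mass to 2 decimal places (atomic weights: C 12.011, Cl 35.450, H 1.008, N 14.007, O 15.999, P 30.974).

First, the molecular formula is C12H13ClN2O (counting implicit H from valence).
  C: 12 × 12.011 = 144.132
  Cl: 1 × 35.450 = 35.450
  H: 13 × 1.008 = 13.104
  N: 2 × 14.007 = 28.014
  O: 1 × 15.999 = 15.999
Sum: 12×12.011 + 1×35.450 + 13×1.008 + 2×14.007 + 1×15.999 = 236.699 → 236.70 g/mol.

236.70 g/mol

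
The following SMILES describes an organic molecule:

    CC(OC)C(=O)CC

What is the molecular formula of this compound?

C6H12O2

Walk through each heavy atom and fill implicit hydrogens from standard valence (C 4, N 3, O 2, S 2, halogen 1):
  atom 1: C, bond orders sum to 1 (valence 4) → 3 H
  atom 2: C, bond orders sum to 3 (valence 4) → 1 H
  atom 3: O, bond orders sum to 2 (valence 2) → 0 H
  atom 4: C, bond orders sum to 1 (valence 4) → 3 H
  atom 5: C, bond orders sum to 4 (valence 4) → 0 H
  atom 6: O, bond orders sum to 2 (valence 2) → 0 H
  atom 7: C, bond orders sum to 2 (valence 4) → 2 H
  atom 8: C, bond orders sum to 1 (valence 4) → 3 H
Totals → C:6, H:12, O:2.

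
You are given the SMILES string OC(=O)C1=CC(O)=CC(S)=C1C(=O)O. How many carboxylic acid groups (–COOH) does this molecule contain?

2

The carboxylic acid motif appears at heavy-atom positions 2, 12 in the SMILES.
Other groups present: 1 hydroxyl, 1 thiol.
Carboxylic acid count: 2.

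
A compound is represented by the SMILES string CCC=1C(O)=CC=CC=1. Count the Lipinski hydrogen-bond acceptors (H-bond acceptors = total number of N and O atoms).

N atoms: 0; O atoms: 1.
Lipinski HBA = 0 + 1 = 1.

1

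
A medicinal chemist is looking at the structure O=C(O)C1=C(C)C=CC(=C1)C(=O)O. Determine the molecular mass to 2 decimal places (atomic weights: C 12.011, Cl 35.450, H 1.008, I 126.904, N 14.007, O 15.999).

180.16 g/mol

First, the molecular formula is C9H8O4 (counting implicit H from valence).
  C: 9 × 12.011 = 108.099
  H: 8 × 1.008 = 8.064
  O: 4 × 15.999 = 63.996
Sum: 9×12.011 + 8×1.008 + 4×15.999 = 180.159 → 180.16 g/mol.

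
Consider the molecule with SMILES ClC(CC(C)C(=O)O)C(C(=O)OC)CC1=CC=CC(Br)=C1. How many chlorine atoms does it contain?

Scan the SMILES for Cl atoms (remember two-letter symbols like Cl and Br are single atoms).
Chlorine count: 1.

1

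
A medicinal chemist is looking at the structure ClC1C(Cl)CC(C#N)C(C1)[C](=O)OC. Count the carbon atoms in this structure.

9

Count every carbon token in the SMILES (each C, including those in ring-closure positions and inside branches).
Carbon count: 9.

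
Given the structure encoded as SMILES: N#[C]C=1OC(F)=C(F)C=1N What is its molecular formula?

C5H2F2N2O

Walk through each heavy atom and fill implicit hydrogens from standard valence (C 4, N 3, O 2, S 2, halogen 1):
  atom 1: N, bond orders sum to 3 (valence 3) → 0 H
  atom 2: C with explicit H count 0
  atom 3: C, bond orders sum to 4 (valence 4) → 0 H
  atom 4: O, bond orders sum to 2 (valence 2) → 0 H
  atom 5: C, bond orders sum to 4 (valence 4) → 0 H
  atom 6: F (halogen, monovalent) → 0 H
  atom 7: C, bond orders sum to 4 (valence 4) → 0 H
  atom 8: F (halogen, monovalent) → 0 H
  atom 9: C, bond orders sum to 4 (valence 4) → 0 H
  atom 10: N, bond orders sum to 1 (valence 3) → 2 H
Totals → C:5, H:2, F:2, N:2, O:1.
In Hill order: C5H2F2N2O.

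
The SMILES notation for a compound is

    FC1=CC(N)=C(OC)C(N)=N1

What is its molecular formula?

C6H8FN3O

Walk through each heavy atom and fill implicit hydrogens from standard valence (C 4, N 3, O 2, S 2, halogen 1):
  atom 1: F (halogen, monovalent) → 0 H
  atom 2: C, bond orders sum to 4 (valence 4) → 0 H
  atom 3: C, bond orders sum to 3 (valence 4) → 1 H
  atom 4: C, bond orders sum to 4 (valence 4) → 0 H
  atom 5: N, bond orders sum to 1 (valence 3) → 2 H
  atom 6: C, bond orders sum to 4 (valence 4) → 0 H
  atom 7: O, bond orders sum to 2 (valence 2) → 0 H
  atom 8: C, bond orders sum to 1 (valence 4) → 3 H
  atom 9: C, bond orders sum to 4 (valence 4) → 0 H
  atom 10: N, bond orders sum to 1 (valence 3) → 2 H
  atom 11: N, bond orders sum to 3 (valence 3) → 0 H
Totals → C:6, H:8, F:1, N:3, O:1.
In Hill order: C6H8FN3O.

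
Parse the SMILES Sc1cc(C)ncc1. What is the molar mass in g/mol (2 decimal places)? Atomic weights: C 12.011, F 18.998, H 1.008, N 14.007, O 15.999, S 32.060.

First, the molecular formula is C6H7NS (counting implicit H from valence).
  C: 6 × 12.011 = 72.066
  H: 7 × 1.008 = 7.056
  N: 1 × 14.007 = 14.007
  S: 1 × 32.060 = 32.060
Sum: 6×12.011 + 7×1.008 + 1×14.007 + 1×32.060 = 125.189 → 125.19 g/mol.

125.19 g/mol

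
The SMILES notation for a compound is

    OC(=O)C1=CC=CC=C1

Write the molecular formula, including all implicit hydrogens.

C7H6O2

Walk through each heavy atom and fill implicit hydrogens from standard valence (C 4, N 3, O 2, S 2, halogen 1):
  atom 1: O, bond orders sum to 1 (valence 2) → 1 H
  atom 2: C, bond orders sum to 4 (valence 4) → 0 H
  atom 3: O, bond orders sum to 2 (valence 2) → 0 H
  atom 4: C, bond orders sum to 4 (valence 4) → 0 H
  atom 5: C, bond orders sum to 3 (valence 4) → 1 H
  atom 6: C, bond orders sum to 3 (valence 4) → 1 H
  atom 7: C, bond orders sum to 3 (valence 4) → 1 H
  atom 8: C, bond orders sum to 3 (valence 4) → 1 H
  atom 9: C, bond orders sum to 3 (valence 4) → 1 H
Totals → C:7, H:6, O:2.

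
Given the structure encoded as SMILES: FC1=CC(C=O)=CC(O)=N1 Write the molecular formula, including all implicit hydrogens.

C6H4FNO2

Walk through each heavy atom and fill implicit hydrogens from standard valence (C 4, N 3, O 2, S 2, halogen 1):
  atom 1: F (halogen, monovalent) → 0 H
  atom 2: C, bond orders sum to 4 (valence 4) → 0 H
  atom 3: C, bond orders sum to 3 (valence 4) → 1 H
  atom 4: C, bond orders sum to 4 (valence 4) → 0 H
  atom 5: C, bond orders sum to 3 (valence 4) → 1 H
  atom 6: O, bond orders sum to 2 (valence 2) → 0 H
  atom 7: C, bond orders sum to 3 (valence 4) → 1 H
  atom 8: C, bond orders sum to 4 (valence 4) → 0 H
  atom 9: O, bond orders sum to 1 (valence 2) → 1 H
  atom 10: N, bond orders sum to 3 (valence 3) → 0 H
Totals → C:6, H:4, F:1, N:1, O:2.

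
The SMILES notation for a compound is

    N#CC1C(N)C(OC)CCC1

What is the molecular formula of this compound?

C8H14N2O

Walk through each heavy atom and fill implicit hydrogens from standard valence (C 4, N 3, O 2, S 2, halogen 1):
  atom 1: N, bond orders sum to 3 (valence 3) → 0 H
  atom 2: C, bond orders sum to 4 (valence 4) → 0 H
  atom 3: C, bond orders sum to 3 (valence 4) → 1 H
  atom 4: C, bond orders sum to 3 (valence 4) → 1 H
  atom 5: N, bond orders sum to 1 (valence 3) → 2 H
  atom 6: C, bond orders sum to 3 (valence 4) → 1 H
  atom 7: O, bond orders sum to 2 (valence 2) → 0 H
  atom 8: C, bond orders sum to 1 (valence 4) → 3 H
  atom 9: C, bond orders sum to 2 (valence 4) → 2 H
  atom 10: C, bond orders sum to 2 (valence 4) → 2 H
  atom 11: C, bond orders sum to 2 (valence 4) → 2 H
Totals → C:8, H:14, N:2, O:1.
In Hill order: C8H14N2O.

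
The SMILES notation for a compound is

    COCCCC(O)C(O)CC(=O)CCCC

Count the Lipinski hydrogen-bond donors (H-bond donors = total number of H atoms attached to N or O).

2

Donors: find every N or O and count the H atoms it carries.
  atom 2 (O): bond orders sum to 2 → 0 H
  atom 7 (O): bond orders sum to 1 → 1 H
  atom 9 (O): bond orders sum to 1 → 1 H
  atom 12 (O): bond orders sum to 2 → 0 H
Lipinski HBD = 2.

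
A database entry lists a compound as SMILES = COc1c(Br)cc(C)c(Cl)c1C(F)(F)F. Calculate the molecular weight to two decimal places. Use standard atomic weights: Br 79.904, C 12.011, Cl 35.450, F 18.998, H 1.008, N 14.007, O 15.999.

303.50 g/mol

First, the molecular formula is C9H7BrClF3O (counting implicit H from valence).
  Br: 1 × 79.904 = 79.904
  C: 9 × 12.011 = 108.099
  Cl: 1 × 35.450 = 35.450
  F: 3 × 18.998 = 56.994
  H: 7 × 1.008 = 7.056
  O: 1 × 15.999 = 15.999
Sum: 1×79.904 + 9×12.011 + 1×35.450 + 3×18.998 + 7×1.008 + 1×15.999 = 303.502 → 303.50 g/mol.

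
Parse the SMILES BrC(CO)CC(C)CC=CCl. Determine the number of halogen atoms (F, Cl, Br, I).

2

Halogen atoms appear at heavy-atom positions 1, 11 (1×Br, 1×Cl).
Other groups present: 1 alkene, 1 hydroxyl.
Halogen count: 2.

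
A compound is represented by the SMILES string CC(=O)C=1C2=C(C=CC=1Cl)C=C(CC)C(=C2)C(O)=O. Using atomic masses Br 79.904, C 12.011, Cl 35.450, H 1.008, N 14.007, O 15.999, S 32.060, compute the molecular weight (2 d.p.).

First, the molecular formula is C15H13ClO3 (counting implicit H from valence).
  C: 15 × 12.011 = 180.165
  Cl: 1 × 35.450 = 35.450
  H: 13 × 1.008 = 13.104
  O: 3 × 15.999 = 47.997
Sum: 15×12.011 + 1×35.450 + 13×1.008 + 3×15.999 = 276.716 → 276.72 g/mol.

276.72 g/mol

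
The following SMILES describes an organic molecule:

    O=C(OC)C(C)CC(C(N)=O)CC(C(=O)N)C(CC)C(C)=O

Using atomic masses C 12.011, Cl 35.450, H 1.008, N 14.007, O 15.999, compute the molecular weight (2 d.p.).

314.38 g/mol

First, the molecular formula is C15H26N2O5 (counting implicit H from valence).
  C: 15 × 12.011 = 180.165
  H: 26 × 1.008 = 26.208
  N: 2 × 14.007 = 28.014
  O: 5 × 15.999 = 79.995
Sum: 15×12.011 + 26×1.008 + 2×14.007 + 5×15.999 = 314.382 → 314.38 g/mol.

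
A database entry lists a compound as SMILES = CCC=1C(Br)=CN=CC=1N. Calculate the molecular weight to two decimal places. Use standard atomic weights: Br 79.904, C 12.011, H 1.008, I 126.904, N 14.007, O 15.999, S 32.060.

201.07 g/mol

First, the molecular formula is C7H9BrN2 (counting implicit H from valence).
  Br: 1 × 79.904 = 79.904
  C: 7 × 12.011 = 84.077
  H: 9 × 1.008 = 9.072
  N: 2 × 14.007 = 28.014
Sum: 1×79.904 + 7×12.011 + 9×1.008 + 2×14.007 = 201.067 → 201.07 g/mol.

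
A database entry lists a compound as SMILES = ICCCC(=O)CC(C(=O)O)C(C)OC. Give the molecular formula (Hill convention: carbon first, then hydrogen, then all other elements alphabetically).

Walk through each heavy atom and fill implicit hydrogens from standard valence (C 4, N 3, O 2, S 2, halogen 1):
  atom 1: I (halogen, monovalent) → 0 H
  atom 2: C, bond orders sum to 2 (valence 4) → 2 H
  atom 3: C, bond orders sum to 2 (valence 4) → 2 H
  atom 4: C, bond orders sum to 2 (valence 4) → 2 H
  atom 5: C, bond orders sum to 4 (valence 4) → 0 H
  atom 6: O, bond orders sum to 2 (valence 2) → 0 H
  atom 7: C, bond orders sum to 2 (valence 4) → 2 H
  atom 8: C, bond orders sum to 3 (valence 4) → 1 H
  atom 9: C, bond orders sum to 4 (valence 4) → 0 H
  atom 10: O, bond orders sum to 2 (valence 2) → 0 H
  atom 11: O, bond orders sum to 1 (valence 2) → 1 H
  atom 12: C, bond orders sum to 3 (valence 4) → 1 H
  atom 13: C, bond orders sum to 1 (valence 4) → 3 H
  atom 14: O, bond orders sum to 2 (valence 2) → 0 H
  atom 15: C, bond orders sum to 1 (valence 4) → 3 H
Totals → C:10, H:17, I:1, O:4.

C10H17IO4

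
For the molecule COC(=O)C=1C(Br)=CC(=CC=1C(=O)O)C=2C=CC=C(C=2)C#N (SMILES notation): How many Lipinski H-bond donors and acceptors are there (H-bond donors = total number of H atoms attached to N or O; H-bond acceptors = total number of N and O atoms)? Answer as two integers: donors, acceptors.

Donors: find every N or O and count the H atoms it carries.
  atom 2 (O): bond orders sum to 2 → 0 H
  atom 4 (O): bond orders sum to 2 → 0 H
  atom 13 (O): bond orders sum to 2 → 0 H
  atom 14 (O): bond orders sum to 1 → 1 H
  atom 22 (N): bond orders sum to 3 → 0 H
Lipinski HBD = 1.
Acceptors: N atoms = 1, O atoms = 4 → HBA = 5.

1, 5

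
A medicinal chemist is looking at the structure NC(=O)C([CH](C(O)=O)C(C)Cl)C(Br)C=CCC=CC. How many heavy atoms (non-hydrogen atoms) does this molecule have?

Every atom symbol written in the SMILES (organic subset) is one heavy atom; implicit H are not written.
Heavy atoms by element → Br:1, C:13, Cl:1, N:1, O:3.
Total: 19.

19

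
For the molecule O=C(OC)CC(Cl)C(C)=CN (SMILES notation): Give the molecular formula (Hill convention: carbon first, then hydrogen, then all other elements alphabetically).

C7H12ClNO2

Walk through each heavy atom and fill implicit hydrogens from standard valence (C 4, N 3, O 2, S 2, halogen 1):
  atom 1: O, bond orders sum to 2 (valence 2) → 0 H
  atom 2: C, bond orders sum to 4 (valence 4) → 0 H
  atom 3: O, bond orders sum to 2 (valence 2) → 0 H
  atom 4: C, bond orders sum to 1 (valence 4) → 3 H
  atom 5: C, bond orders sum to 2 (valence 4) → 2 H
  atom 6: C, bond orders sum to 3 (valence 4) → 1 H
  atom 7: Cl (halogen, monovalent) → 0 H
  atom 8: C, bond orders sum to 4 (valence 4) → 0 H
  atom 9: C, bond orders sum to 1 (valence 4) → 3 H
  atom 10: C, bond orders sum to 3 (valence 4) → 1 H
  atom 11: N, bond orders sum to 1 (valence 3) → 2 H
Totals → C:7, H:12, Cl:1, N:1, O:2.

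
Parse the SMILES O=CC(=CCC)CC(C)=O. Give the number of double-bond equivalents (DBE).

3

Molecular formula: C8H12O2.
DoU = (2C + 2 + N − H − X) / 2, where X is the halogen count and O/S are ignored.
    = (2·8 + 2 + 0 − 12 − 0) / 2 = 6 / 2 = 3.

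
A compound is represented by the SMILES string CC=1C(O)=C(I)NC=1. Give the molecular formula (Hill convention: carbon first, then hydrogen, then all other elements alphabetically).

Walk through each heavy atom and fill implicit hydrogens from standard valence (C 4, N 3, O 2, S 2, halogen 1):
  atom 1: C, bond orders sum to 1 (valence 4) → 3 H
  atom 2: C, bond orders sum to 4 (valence 4) → 0 H
  atom 3: C, bond orders sum to 4 (valence 4) → 0 H
  atom 4: O, bond orders sum to 1 (valence 2) → 1 H
  atom 5: C, bond orders sum to 4 (valence 4) → 0 H
  atom 6: I (halogen, monovalent) → 0 H
  atom 7: N, bond orders sum to 2 (valence 3) → 1 H
  atom 8: C, bond orders sum to 3 (valence 4) → 1 H
Totals → C:5, H:6, I:1, N:1, O:1.
In Hill order: C5H6INO.

C5H6INO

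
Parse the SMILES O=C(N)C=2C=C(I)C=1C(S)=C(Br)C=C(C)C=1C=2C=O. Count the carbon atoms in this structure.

Count every carbon token in the SMILES (each C, including those in ring-closure positions and inside branches).
Carbon count: 13.

13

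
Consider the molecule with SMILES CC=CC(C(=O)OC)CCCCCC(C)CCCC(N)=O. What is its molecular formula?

Walk through each heavy atom and fill implicit hydrogens from standard valence (C 4, N 3, O 2, S 2, halogen 1):
  atom 1: C, bond orders sum to 1 (valence 4) → 3 H
  atom 2: C, bond orders sum to 3 (valence 4) → 1 H
  atom 3: C, bond orders sum to 3 (valence 4) → 1 H
  atom 4: C, bond orders sum to 3 (valence 4) → 1 H
  atom 5: C, bond orders sum to 4 (valence 4) → 0 H
  atom 6: O, bond orders sum to 2 (valence 2) → 0 H
  atom 7: O, bond orders sum to 2 (valence 2) → 0 H
  atom 8: C, bond orders sum to 1 (valence 4) → 3 H
  atom 9: C, bond orders sum to 2 (valence 4) → 2 H
  atom 10: C, bond orders sum to 2 (valence 4) → 2 H
  atom 11: C, bond orders sum to 2 (valence 4) → 2 H
  atom 12: C, bond orders sum to 2 (valence 4) → 2 H
  atom 13: C, bond orders sum to 2 (valence 4) → 2 H
  atom 14: C, bond orders sum to 3 (valence 4) → 1 H
  atom 15: C, bond orders sum to 1 (valence 4) → 3 H
  atom 16: C, bond orders sum to 2 (valence 4) → 2 H
  atom 17: C, bond orders sum to 2 (valence 4) → 2 H
  atom 18: C, bond orders sum to 2 (valence 4) → 2 H
  atom 19: C, bond orders sum to 4 (valence 4) → 0 H
  atom 20: N, bond orders sum to 1 (valence 3) → 2 H
  atom 21: O, bond orders sum to 2 (valence 2) → 0 H
Totals → C:17, H:31, N:1, O:3.
In Hill order: C17H31NO3.

C17H31NO3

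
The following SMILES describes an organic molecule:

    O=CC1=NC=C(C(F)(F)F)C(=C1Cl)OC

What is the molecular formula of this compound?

Walk through each heavy atom and fill implicit hydrogens from standard valence (C 4, N 3, O 2, S 2, halogen 1):
  atom 1: O, bond orders sum to 2 (valence 2) → 0 H
  atom 2: C, bond orders sum to 3 (valence 4) → 1 H
  atom 3: C, bond orders sum to 4 (valence 4) → 0 H
  atom 4: N, bond orders sum to 3 (valence 3) → 0 H
  atom 5: C, bond orders sum to 3 (valence 4) → 1 H
  atom 6: C, bond orders sum to 4 (valence 4) → 0 H
  atom 7: C, bond orders sum to 4 (valence 4) → 0 H
  atom 8: F (halogen, monovalent) → 0 H
  atom 9: F (halogen, monovalent) → 0 H
  atom 10: F (halogen, monovalent) → 0 H
  atom 11: C, bond orders sum to 4 (valence 4) → 0 H
  atom 12: C, bond orders sum to 4 (valence 4) → 0 H
  atom 13: Cl (halogen, monovalent) → 0 H
  atom 14: O, bond orders sum to 2 (valence 2) → 0 H
  atom 15: C, bond orders sum to 1 (valence 4) → 3 H
Totals → C:8, H:5, Cl:1, F:3, N:1, O:2.

C8H5ClF3NO2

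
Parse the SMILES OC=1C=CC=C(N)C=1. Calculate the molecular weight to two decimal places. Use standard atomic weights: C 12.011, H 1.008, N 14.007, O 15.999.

First, the molecular formula is C6H7NO (counting implicit H from valence).
  C: 6 × 12.011 = 72.066
  H: 7 × 1.008 = 7.056
  N: 1 × 14.007 = 14.007
  O: 1 × 15.999 = 15.999
Sum: 6×12.011 + 7×1.008 + 1×14.007 + 1×15.999 = 109.128 → 109.13 g/mol.

109.13 g/mol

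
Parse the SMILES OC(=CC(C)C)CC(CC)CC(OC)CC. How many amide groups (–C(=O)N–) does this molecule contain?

Scan the SMILES for the amide motif — none present.
Groups that are present: 1 alkene, 1 ether, 1 hydroxyl.

0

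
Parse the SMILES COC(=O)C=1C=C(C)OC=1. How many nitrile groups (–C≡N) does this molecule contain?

Scan the SMILES for the nitrile motif — none present.
Groups that are present: 1 ester.

0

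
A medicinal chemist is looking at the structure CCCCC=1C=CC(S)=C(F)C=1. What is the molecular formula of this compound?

C10H13FS

Walk through each heavy atom and fill implicit hydrogens from standard valence (C 4, N 3, O 2, S 2, halogen 1):
  atom 1: C, bond orders sum to 1 (valence 4) → 3 H
  atom 2: C, bond orders sum to 2 (valence 4) → 2 H
  atom 3: C, bond orders sum to 2 (valence 4) → 2 H
  atom 4: C, bond orders sum to 2 (valence 4) → 2 H
  atom 5: C, bond orders sum to 4 (valence 4) → 0 H
  atom 6: C, bond orders sum to 3 (valence 4) → 1 H
  atom 7: C, bond orders sum to 3 (valence 4) → 1 H
  atom 8: C, bond orders sum to 4 (valence 4) → 0 H
  atom 9: S, bond orders sum to 1 (valence 2) → 1 H
  atom 10: C, bond orders sum to 4 (valence 4) → 0 H
  atom 11: F (halogen, monovalent) → 0 H
  atom 12: C, bond orders sum to 3 (valence 4) → 1 H
Totals → C:10, H:13, F:1, S:1.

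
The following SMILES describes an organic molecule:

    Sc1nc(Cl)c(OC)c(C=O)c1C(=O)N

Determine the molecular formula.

Walk through each heavy atom and fill implicit hydrogens from standard valence (C 4, N 3, O 2, S 2, halogen 1); for lowercase aromatic atoms, an aromatic c carries 1 H when it has two neighbours and 0 H with three, and aromatic n carries 0 H:
  atom 1: S, bond orders sum to 1 (valence 2) → 1 H
  atom 2: aromatic c, 3 neighbours → 0 H
  atom 3: aromatic n, 2 neighbours → 0 H
  atom 4: aromatic c, 3 neighbours → 0 H
  atom 5: Cl (halogen, monovalent) → 0 H
  atom 6: aromatic c, 3 neighbours → 0 H
  atom 7: O, bond orders sum to 2 (valence 2) → 0 H
  atom 8: C, bond orders sum to 1 (valence 4) → 3 H
  atom 9: aromatic c, 3 neighbours → 0 H
  atom 10: C, bond orders sum to 3 (valence 4) → 1 H
  atom 11: O, bond orders sum to 2 (valence 2) → 0 H
  atom 12: aromatic c, 3 neighbours → 0 H
  atom 13: C, bond orders sum to 4 (valence 4) → 0 H
  atom 14: O, bond orders sum to 2 (valence 2) → 0 H
  atom 15: N, bond orders sum to 1 (valence 3) → 2 H
Totals → C:8, H:7, Cl:1, N:2, O:3, S:1.
In Hill order: C8H7ClN2O3S.

C8H7ClN2O3S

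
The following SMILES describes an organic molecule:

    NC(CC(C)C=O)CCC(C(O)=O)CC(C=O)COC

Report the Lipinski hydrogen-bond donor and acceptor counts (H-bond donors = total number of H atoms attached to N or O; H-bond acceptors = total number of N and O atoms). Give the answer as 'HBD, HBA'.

3, 6

Donors: find every N or O and count the H atoms it carries.
  atom 1 (N): bond orders sum to 1 → 2 H
  atom 7 (O): bond orders sum to 2 → 0 H
  atom 12 (O): bond orders sum to 1 → 1 H
  atom 13 (O): bond orders sum to 2 → 0 H
  atom 17 (O): bond orders sum to 2 → 0 H
  atom 19 (O): bond orders sum to 2 → 0 H
Lipinski HBD = 3.
Acceptors: N atoms = 1, O atoms = 5 → HBA = 6.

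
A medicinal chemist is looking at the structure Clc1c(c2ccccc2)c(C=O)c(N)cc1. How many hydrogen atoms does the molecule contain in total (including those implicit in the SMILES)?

Walk through each heavy atom and fill implicit hydrogens from standard valence (C 4, N 3, O 2, S 2, halogen 1); for lowercase aromatic atoms, an aromatic c carries 1 H when it has two neighbours and 0 H with three, and aromatic n carries 0 H:
  atom 1: Cl (halogen, monovalent) → 0 H
  atom 2: aromatic c, 3 neighbours → 0 H
  atom 3: aromatic c, 3 neighbours → 0 H
  atom 4: aromatic c, 3 neighbours → 0 H
  atom 5: aromatic c, 2 neighbours → 1 H
  atom 6: aromatic c, 2 neighbours → 1 H
  atom 7: aromatic c, 2 neighbours → 1 H
  atom 8: aromatic c, 2 neighbours → 1 H
  atom 9: aromatic c, 2 neighbours → 1 H
  atom 10: aromatic c, 3 neighbours → 0 H
  atom 11: C, bond orders sum to 3 (valence 4) → 1 H
  atom 12: O, bond orders sum to 2 (valence 2) → 0 H
  atom 13: aromatic c, 3 neighbours → 0 H
  atom 14: N, bond orders sum to 1 (valence 3) → 2 H
  atom 15: aromatic c, 2 neighbours → 1 H
  atom 16: aromatic c, 2 neighbours → 1 H
Total hydrogens: 10.

10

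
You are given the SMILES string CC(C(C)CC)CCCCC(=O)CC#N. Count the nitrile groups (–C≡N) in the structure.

1

The nitrile motif appears at heavy-atom position 14 in the SMILES.
Other groups present: 1 ketone.
Nitrile count: 1.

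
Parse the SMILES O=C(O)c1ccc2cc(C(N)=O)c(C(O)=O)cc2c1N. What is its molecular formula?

C13H10N2O5

Walk through each heavy atom and fill implicit hydrogens from standard valence (C 4, N 3, O 2, S 2, halogen 1); for lowercase aromatic atoms, an aromatic c carries 1 H when it has two neighbours and 0 H with three, and aromatic n carries 0 H:
  atom 1: O, bond orders sum to 2 (valence 2) → 0 H
  atom 2: C, bond orders sum to 4 (valence 4) → 0 H
  atom 3: O, bond orders sum to 1 (valence 2) → 1 H
  atom 4: aromatic c, 3 neighbours → 0 H
  atom 5: aromatic c, 2 neighbours → 1 H
  atom 6: aromatic c, 2 neighbours → 1 H
  atom 7: aromatic c, 3 neighbours → 0 H
  atom 8: aromatic c, 2 neighbours → 1 H
  atom 9: aromatic c, 3 neighbours → 0 H
  atom 10: C, bond orders sum to 4 (valence 4) → 0 H
  atom 11: N, bond orders sum to 1 (valence 3) → 2 H
  atom 12: O, bond orders sum to 2 (valence 2) → 0 H
  atom 13: aromatic c, 3 neighbours → 0 H
  atom 14: C, bond orders sum to 4 (valence 4) → 0 H
  atom 15: O, bond orders sum to 1 (valence 2) → 1 H
  atom 16: O, bond orders sum to 2 (valence 2) → 0 H
  atom 17: aromatic c, 2 neighbours → 1 H
  atom 18: aromatic c, 3 neighbours → 0 H
  atom 19: aromatic c, 3 neighbours → 0 H
  atom 20: N, bond orders sum to 1 (valence 3) → 2 H
Totals → C:13, H:10, N:2, O:5.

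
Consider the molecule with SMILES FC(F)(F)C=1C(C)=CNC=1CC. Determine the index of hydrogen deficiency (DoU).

Molecular formula: C8H10F3N.
DoU = (2C + 2 + N − H − X) / 2, where X is the halogen count and O/S are ignored.
    = (2·8 + 2 + 1 − 10 − 3) / 2 = 6 / 2 = 3.

3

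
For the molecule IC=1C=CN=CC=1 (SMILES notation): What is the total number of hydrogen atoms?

4

Walk through each heavy atom and fill implicit hydrogens from standard valence (C 4, N 3, O 2, S 2, halogen 1):
  atom 1: I (halogen, monovalent) → 0 H
  atom 2: C, bond orders sum to 4 (valence 4) → 0 H
  atom 3: C, bond orders sum to 3 (valence 4) → 1 H
  atom 4: C, bond orders sum to 3 (valence 4) → 1 H
  atom 5: N, bond orders sum to 3 (valence 3) → 0 H
  atom 6: C, bond orders sum to 3 (valence 4) → 1 H
  atom 7: C, bond orders sum to 3 (valence 4) → 1 H
Total hydrogens: 4.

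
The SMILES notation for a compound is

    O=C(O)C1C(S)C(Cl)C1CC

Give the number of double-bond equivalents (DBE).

2

Degree of unsaturation = (number of rings) + (number of π bonds).
Ring closures in the SMILES: 1.
π bonds: 1 double bond (each 1 DoU) → 1 DoU from unsaturation.
Total DoU = 1 + 1 = 2.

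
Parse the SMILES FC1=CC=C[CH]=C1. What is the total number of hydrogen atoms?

Walk through each heavy atom and fill implicit hydrogens from standard valence (C 4, N 3, O 2, S 2, halogen 1):
  atom 1: F (halogen, monovalent) → 0 H
  atom 2: C, bond orders sum to 4 (valence 4) → 0 H
  atom 3: C, bond orders sum to 3 (valence 4) → 1 H
  atom 4: C, bond orders sum to 3 (valence 4) → 1 H
  atom 5: C, bond orders sum to 3 (valence 4) → 1 H
  atom 6: C with explicit H count 1
  atom 7: C, bond orders sum to 3 (valence 4) → 1 H
Total hydrogens: 5.

5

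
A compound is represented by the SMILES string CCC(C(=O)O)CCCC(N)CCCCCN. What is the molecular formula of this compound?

C13H28N2O2

Walk through each heavy atom and fill implicit hydrogens from standard valence (C 4, N 3, O 2, S 2, halogen 1):
  atom 1: C, bond orders sum to 1 (valence 4) → 3 H
  atom 2: C, bond orders sum to 2 (valence 4) → 2 H
  atom 3: C, bond orders sum to 3 (valence 4) → 1 H
  atom 4: C, bond orders sum to 4 (valence 4) → 0 H
  atom 5: O, bond orders sum to 2 (valence 2) → 0 H
  atom 6: O, bond orders sum to 1 (valence 2) → 1 H
  atom 7: C, bond orders sum to 2 (valence 4) → 2 H
  atom 8: C, bond orders sum to 2 (valence 4) → 2 H
  atom 9: C, bond orders sum to 2 (valence 4) → 2 H
  atom 10: C, bond orders sum to 3 (valence 4) → 1 H
  atom 11: N, bond orders sum to 1 (valence 3) → 2 H
  atom 12: C, bond orders sum to 2 (valence 4) → 2 H
  atom 13: C, bond orders sum to 2 (valence 4) → 2 H
  atom 14: C, bond orders sum to 2 (valence 4) → 2 H
  atom 15: C, bond orders sum to 2 (valence 4) → 2 H
  atom 16: C, bond orders sum to 2 (valence 4) → 2 H
  atom 17: N, bond orders sum to 1 (valence 3) → 2 H
Totals → C:13, H:28, N:2, O:2.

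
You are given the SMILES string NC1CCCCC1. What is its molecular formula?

C6H13N

Walk through each heavy atom and fill implicit hydrogens from standard valence (C 4, N 3, O 2, S 2, halogen 1):
  atom 1: N, bond orders sum to 1 (valence 3) → 2 H
  atom 2: C, bond orders sum to 3 (valence 4) → 1 H
  atom 3: C, bond orders sum to 2 (valence 4) → 2 H
  atom 4: C, bond orders sum to 2 (valence 4) → 2 H
  atom 5: C, bond orders sum to 2 (valence 4) → 2 H
  atom 6: C, bond orders sum to 2 (valence 4) → 2 H
  atom 7: C, bond orders sum to 2 (valence 4) → 2 H
Totals → C:6, H:13, N:1.
In Hill order: C6H13N.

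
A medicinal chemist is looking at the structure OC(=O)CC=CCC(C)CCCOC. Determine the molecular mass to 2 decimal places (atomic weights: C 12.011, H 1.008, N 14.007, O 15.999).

First, the molecular formula is C11H20O3 (counting implicit H from valence).
  C: 11 × 12.011 = 132.121
  H: 20 × 1.008 = 20.160
  O: 3 × 15.999 = 47.997
Sum: 11×12.011 + 20×1.008 + 3×15.999 = 200.278 → 200.28 g/mol.

200.28 g/mol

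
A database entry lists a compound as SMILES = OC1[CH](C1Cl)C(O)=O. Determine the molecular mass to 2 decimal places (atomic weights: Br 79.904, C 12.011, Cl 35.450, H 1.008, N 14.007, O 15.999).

First, the molecular formula is C4H5ClO3 (counting implicit H from valence).
  C: 4 × 12.011 = 48.044
  Cl: 1 × 35.450 = 35.450
  H: 5 × 1.008 = 5.040
  O: 3 × 15.999 = 47.997
Sum: 4×12.011 + 1×35.450 + 5×1.008 + 3×15.999 = 136.531 → 136.53 g/mol.

136.53 g/mol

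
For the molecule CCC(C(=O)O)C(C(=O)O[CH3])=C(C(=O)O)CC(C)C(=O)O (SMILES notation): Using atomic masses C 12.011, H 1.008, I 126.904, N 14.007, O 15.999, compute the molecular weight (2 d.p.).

302.28 g/mol

First, the molecular formula is C13H18O8 (counting implicit H from valence).
  C: 13 × 12.011 = 156.143
  H: 18 × 1.008 = 18.144
  O: 8 × 15.999 = 127.992
Sum: 13×12.011 + 18×1.008 + 8×15.999 = 302.279 → 302.28 g/mol.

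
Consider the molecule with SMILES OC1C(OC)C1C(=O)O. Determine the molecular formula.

Walk through each heavy atom and fill implicit hydrogens from standard valence (C 4, N 3, O 2, S 2, halogen 1):
  atom 1: O, bond orders sum to 1 (valence 2) → 1 H
  atom 2: C, bond orders sum to 3 (valence 4) → 1 H
  atom 3: C, bond orders sum to 3 (valence 4) → 1 H
  atom 4: O, bond orders sum to 2 (valence 2) → 0 H
  atom 5: C, bond orders sum to 1 (valence 4) → 3 H
  atom 6: C, bond orders sum to 3 (valence 4) → 1 H
  atom 7: C, bond orders sum to 4 (valence 4) → 0 H
  atom 8: O, bond orders sum to 2 (valence 2) → 0 H
  atom 9: O, bond orders sum to 1 (valence 2) → 1 H
Totals → C:5, H:8, O:4.
In Hill order: C5H8O4.

C5H8O4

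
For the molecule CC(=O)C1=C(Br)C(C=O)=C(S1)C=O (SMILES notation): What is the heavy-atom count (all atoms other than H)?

13

Every atom symbol written in the SMILES (organic subset) is one heavy atom; implicit H are not written.
Heavy atoms by element → Br:1, C:8, O:3, S:1.
Total: 13.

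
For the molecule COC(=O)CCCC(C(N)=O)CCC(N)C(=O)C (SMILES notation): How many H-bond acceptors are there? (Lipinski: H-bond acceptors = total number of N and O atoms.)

6

N atoms: 2; O atoms: 4.
Lipinski HBA = 2 + 4 = 6.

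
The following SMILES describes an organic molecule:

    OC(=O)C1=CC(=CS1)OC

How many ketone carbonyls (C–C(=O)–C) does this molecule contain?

Scan the SMILES for the ketone motif — none present.
Groups that are present: 1 carboxylic acid, 1 ether.

0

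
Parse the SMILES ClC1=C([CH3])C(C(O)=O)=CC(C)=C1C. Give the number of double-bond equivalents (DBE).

Molecular formula: C10H11ClO2.
DoU = (2C + 2 + N − H − X) / 2, where X is the halogen count and O/S are ignored.
    = (2·10 + 2 + 0 − 11 − 1) / 2 = 10 / 2 = 5.

5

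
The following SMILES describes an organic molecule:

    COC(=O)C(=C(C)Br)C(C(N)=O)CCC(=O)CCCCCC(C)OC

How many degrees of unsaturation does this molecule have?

Degree of unsaturation = (number of rings) + (number of π bonds).
Ring closures in the SMILES: 0.
π bonds: 4 double bonds (each 1 DoU) → 4 DoU from unsaturation.
Total DoU = 0 + 4 = 4.

4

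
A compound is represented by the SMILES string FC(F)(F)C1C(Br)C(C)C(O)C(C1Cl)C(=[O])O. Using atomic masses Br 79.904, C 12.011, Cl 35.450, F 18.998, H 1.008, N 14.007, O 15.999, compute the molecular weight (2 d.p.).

First, the molecular formula is C9H11BrClF3O3 (counting implicit H from valence).
  Br: 1 × 79.904 = 79.904
  C: 9 × 12.011 = 108.099
  Cl: 1 × 35.450 = 35.450
  F: 3 × 18.998 = 56.994
  H: 11 × 1.008 = 11.088
  O: 3 × 15.999 = 47.997
Sum: 1×79.904 + 9×12.011 + 1×35.450 + 3×18.998 + 11×1.008 + 3×15.999 = 339.532 → 339.53 g/mol.

339.53 g/mol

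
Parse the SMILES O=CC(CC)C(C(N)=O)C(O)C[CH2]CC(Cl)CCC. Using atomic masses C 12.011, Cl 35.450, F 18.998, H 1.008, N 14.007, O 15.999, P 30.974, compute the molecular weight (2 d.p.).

291.82 g/mol

First, the molecular formula is C14H26ClNO3 (counting implicit H from valence).
  C: 14 × 12.011 = 168.154
  Cl: 1 × 35.450 = 35.450
  H: 26 × 1.008 = 26.208
  N: 1 × 14.007 = 14.007
  O: 3 × 15.999 = 47.997
Sum: 14×12.011 + 1×35.450 + 26×1.008 + 1×14.007 + 3×15.999 = 291.816 → 291.82 g/mol.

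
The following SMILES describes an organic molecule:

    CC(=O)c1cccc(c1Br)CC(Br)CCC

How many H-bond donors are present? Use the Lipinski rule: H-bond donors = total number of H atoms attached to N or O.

0

Donors: find every N or O and count the H atoms it carries.
  atom 3 (O): bond orders sum to 2 → 0 H
Lipinski HBD = 0.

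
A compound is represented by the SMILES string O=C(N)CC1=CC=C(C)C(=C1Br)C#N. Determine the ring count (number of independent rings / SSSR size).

1

In SMILES, each pair of matching ring-closure digits denotes one ring-closing bond; the number of such bonds equals the number of independent rings.
Ring-closure bonds here: 1.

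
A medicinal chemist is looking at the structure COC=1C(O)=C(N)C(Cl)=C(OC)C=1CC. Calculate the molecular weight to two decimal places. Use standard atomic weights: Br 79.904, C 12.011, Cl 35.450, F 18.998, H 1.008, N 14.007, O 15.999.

First, the molecular formula is C10H14ClNO3 (counting implicit H from valence).
  C: 10 × 12.011 = 120.110
  Cl: 1 × 35.450 = 35.450
  H: 14 × 1.008 = 14.112
  N: 1 × 14.007 = 14.007
  O: 3 × 15.999 = 47.997
Sum: 10×12.011 + 1×35.450 + 14×1.008 + 1×14.007 + 3×15.999 = 231.676 → 231.68 g/mol.

231.68 g/mol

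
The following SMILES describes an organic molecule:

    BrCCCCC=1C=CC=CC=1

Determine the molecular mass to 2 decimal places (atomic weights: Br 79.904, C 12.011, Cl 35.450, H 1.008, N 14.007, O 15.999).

213.12 g/mol

First, the molecular formula is C10H13Br (counting implicit H from valence).
  Br: 1 × 79.904 = 79.904
  C: 10 × 12.011 = 120.110
  H: 13 × 1.008 = 13.104
Sum: 1×79.904 + 10×12.011 + 13×1.008 = 213.118 → 213.12 g/mol.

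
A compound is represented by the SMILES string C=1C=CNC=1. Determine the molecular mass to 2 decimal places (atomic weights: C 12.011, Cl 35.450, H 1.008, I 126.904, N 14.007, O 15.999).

First, the molecular formula is C4H5N (counting implicit H from valence).
  C: 4 × 12.011 = 48.044
  H: 5 × 1.008 = 5.040
  N: 1 × 14.007 = 14.007
Sum: 4×12.011 + 5×1.008 + 1×14.007 = 67.091 → 67.09 g/mol.

67.09 g/mol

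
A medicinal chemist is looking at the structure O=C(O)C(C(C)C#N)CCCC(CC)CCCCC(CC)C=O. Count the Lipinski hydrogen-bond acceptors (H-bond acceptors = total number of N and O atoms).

4

N atoms: 1; O atoms: 3.
Lipinski HBA = 1 + 3 = 4.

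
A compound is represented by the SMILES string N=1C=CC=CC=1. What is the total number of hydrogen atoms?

5

Walk through each heavy atom and fill implicit hydrogens from standard valence (C 4, N 3, O 2, S 2, halogen 1):
  atom 1: N, bond orders sum to 3 (valence 3) → 0 H
  atom 2: C, bond orders sum to 3 (valence 4) → 1 H
  atom 3: C, bond orders sum to 3 (valence 4) → 1 H
  atom 4: C, bond orders sum to 3 (valence 4) → 1 H
  atom 5: C, bond orders sum to 3 (valence 4) → 1 H
  atom 6: C, bond orders sum to 3 (valence 4) → 1 H
Total hydrogens: 5.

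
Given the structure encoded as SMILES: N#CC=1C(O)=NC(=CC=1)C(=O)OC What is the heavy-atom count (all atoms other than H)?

13

Every atom symbol written in the SMILES (organic subset) is one heavy atom; implicit H are not written.
Heavy atoms by element → C:8, N:2, O:3.
Total: 13.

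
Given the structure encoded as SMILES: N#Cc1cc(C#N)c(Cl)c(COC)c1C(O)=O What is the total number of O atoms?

Scan the SMILES for O atoms (remember two-letter symbols like Cl and Br are single atoms).
Oxygen count: 3.

3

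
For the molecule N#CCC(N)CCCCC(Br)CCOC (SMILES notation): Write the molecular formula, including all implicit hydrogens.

C11H21BrN2O

Walk through each heavy atom and fill implicit hydrogens from standard valence (C 4, N 3, O 2, S 2, halogen 1):
  atom 1: N, bond orders sum to 3 (valence 3) → 0 H
  atom 2: C, bond orders sum to 4 (valence 4) → 0 H
  atom 3: C, bond orders sum to 2 (valence 4) → 2 H
  atom 4: C, bond orders sum to 3 (valence 4) → 1 H
  atom 5: N, bond orders sum to 1 (valence 3) → 2 H
  atom 6: C, bond orders sum to 2 (valence 4) → 2 H
  atom 7: C, bond orders sum to 2 (valence 4) → 2 H
  atom 8: C, bond orders sum to 2 (valence 4) → 2 H
  atom 9: C, bond orders sum to 2 (valence 4) → 2 H
  atom 10: C, bond orders sum to 3 (valence 4) → 1 H
  atom 11: Br (halogen, monovalent) → 0 H
  atom 12: C, bond orders sum to 2 (valence 4) → 2 H
  atom 13: C, bond orders sum to 2 (valence 4) → 2 H
  atom 14: O, bond orders sum to 2 (valence 2) → 0 H
  atom 15: C, bond orders sum to 1 (valence 4) → 3 H
Totals → C:11, H:21, Br:1, N:2, O:1.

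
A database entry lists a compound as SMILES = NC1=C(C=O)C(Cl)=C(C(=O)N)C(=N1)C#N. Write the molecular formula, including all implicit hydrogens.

C8H5ClN4O2

Walk through each heavy atom and fill implicit hydrogens from standard valence (C 4, N 3, O 2, S 2, halogen 1):
  atom 1: N, bond orders sum to 1 (valence 3) → 2 H
  atom 2: C, bond orders sum to 4 (valence 4) → 0 H
  atom 3: C, bond orders sum to 4 (valence 4) → 0 H
  atom 4: C, bond orders sum to 3 (valence 4) → 1 H
  atom 5: O, bond orders sum to 2 (valence 2) → 0 H
  atom 6: C, bond orders sum to 4 (valence 4) → 0 H
  atom 7: Cl (halogen, monovalent) → 0 H
  atom 8: C, bond orders sum to 4 (valence 4) → 0 H
  atom 9: C, bond orders sum to 4 (valence 4) → 0 H
  atom 10: O, bond orders sum to 2 (valence 2) → 0 H
  atom 11: N, bond orders sum to 1 (valence 3) → 2 H
  atom 12: C, bond orders sum to 4 (valence 4) → 0 H
  atom 13: N, bond orders sum to 3 (valence 3) → 0 H
  atom 14: C, bond orders sum to 4 (valence 4) → 0 H
  atom 15: N, bond orders sum to 3 (valence 3) → 0 H
Totals → C:8, H:5, Cl:1, N:4, O:2.
In Hill order: C8H5ClN4O2.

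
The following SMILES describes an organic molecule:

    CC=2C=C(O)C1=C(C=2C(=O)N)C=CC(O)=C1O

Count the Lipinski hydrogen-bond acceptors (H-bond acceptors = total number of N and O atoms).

5

N atoms: 1; O atoms: 4.
Lipinski HBA = 1 + 4 = 5.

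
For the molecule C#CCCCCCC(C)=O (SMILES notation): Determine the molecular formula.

C9H14O

Walk through each heavy atom and fill implicit hydrogens from standard valence (C 4, N 3, O 2, S 2, halogen 1):
  atom 1: C, bond orders sum to 3 (valence 4) → 1 H
  atom 2: C, bond orders sum to 4 (valence 4) → 0 H
  atom 3: C, bond orders sum to 2 (valence 4) → 2 H
  atom 4: C, bond orders sum to 2 (valence 4) → 2 H
  atom 5: C, bond orders sum to 2 (valence 4) → 2 H
  atom 6: C, bond orders sum to 2 (valence 4) → 2 H
  atom 7: C, bond orders sum to 2 (valence 4) → 2 H
  atom 8: C, bond orders sum to 4 (valence 4) → 0 H
  atom 9: C, bond orders sum to 1 (valence 4) → 3 H
  atom 10: O, bond orders sum to 2 (valence 2) → 0 H
Totals → C:9, H:14, O:1.
In Hill order: C9H14O.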